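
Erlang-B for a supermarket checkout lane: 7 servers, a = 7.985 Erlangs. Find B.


B(c,a) = (a^c/c!) / Σ_{k=0}^{c} a^k/k!
a^7/7! = 410.670878
Σ terms (k=0..7): 1.00000 + 7.98500 + 31.88011 + 84.85423 + 169.39026 + 270.51625 + 360.01204 + 410.67088 = 1336.308775
B = 410.670878/1336.308775 = 0.307317

Final: 0.307317


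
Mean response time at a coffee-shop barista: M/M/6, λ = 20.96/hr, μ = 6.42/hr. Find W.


a = 3.2648; ρ = 0.5441; P₀ = 0.037163
Lq = P₀·a^c·ρ/(c!(1−ρ)²) = 0.16366
Wq = Lq/λ = 0.16366/20.96 = 0.007808 hr
W = Wq + 1/μ = 0.007808 + 0.15576 = 0.16357 hr

Final: 0.16357 hr


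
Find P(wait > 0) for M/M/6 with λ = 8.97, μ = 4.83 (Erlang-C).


a = λ/μ = 1.8571; ρ = a/6 = 0.3095
P₀ = 0.155971 (from M/M/c formula)
C(c,a) = [a^c/(c!(1−ρ))]·P₀ = [41.02720/(720·0.6905)]·0.155971
= 0.08253·0.155971 = 0.012872

Final: 0.012872


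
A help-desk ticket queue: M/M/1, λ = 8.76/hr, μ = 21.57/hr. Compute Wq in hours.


ρ = 8.76/21.57 = 0.4061
Wq = ρ/(μ−λ) = 0.4061/(21.57 − 8.76) = 0.4061/12.81 = 0.03170 hr

Final: 0.03170 hr


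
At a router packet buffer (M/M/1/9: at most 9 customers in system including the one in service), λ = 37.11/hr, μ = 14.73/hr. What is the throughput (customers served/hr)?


ρ = 2.5193; P_K = (1−ρ)ρ^9/(1−ρ^10) = 0.603130
λ_eff = λ(1 − P_K) = 37.11·(1 − 0.603130) = 37.11·0.396870 = 14.7278 /hr

Final: 14.7278 /hr


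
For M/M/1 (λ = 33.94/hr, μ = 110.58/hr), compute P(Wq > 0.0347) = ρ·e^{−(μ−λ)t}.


ρ = 33.94/110.58 = 0.3069
P(Wq > t) = ρ·e^{−(μ−λ)t} = 0.3069·e^{−2.6594}
= 0.3069·0.069990 = 0.021482

Final: 0.021482


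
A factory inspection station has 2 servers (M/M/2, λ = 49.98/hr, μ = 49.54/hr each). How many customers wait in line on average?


a = λ/μ = 1.0089; ρ = a/2 = 0.5044
P₀ = 0.329398
Lq = P₀·a^c·ρ / (c!·(1−ρ)²) = 0.329398·1.01784·0.5044/(2·0.24558)
= 0.34434

Final: 0.34434


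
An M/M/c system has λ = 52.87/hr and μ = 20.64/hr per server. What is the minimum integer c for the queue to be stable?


Stability requires cμ > λ ⇔ c > λ/μ.
λ/μ = 52.87/20.64 = 2.5615
Minimum integer c = ⌊2.5615⌋ + 1 = 3
Check: 3·20.64 = 61.92 > 52.87, while 2·20.64 = 41.28 ≤ 52.87

Final: 3 servers


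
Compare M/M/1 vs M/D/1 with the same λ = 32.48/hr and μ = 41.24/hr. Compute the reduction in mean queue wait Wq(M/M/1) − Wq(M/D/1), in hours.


ρ = 32.48/41.24 = 0.7876
Wq(M/M/1) = ρ/(μ−λ) = 0.7876/8.76 = 0.08991 hr
Wq(M/D/1) = ρ/(2(μ−λ)) = 0.04495 hr
Savings = 0.08991 − 0.04495 = 0.04495 hr

Final: 0.04495 hr


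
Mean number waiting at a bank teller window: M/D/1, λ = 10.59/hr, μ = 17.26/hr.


ρ = 10.59/17.26 = 0.6136
M/D/1: Lq = ρ²/(2(1−ρ)) = 0.3765/(2·0.3864) = 0.48707

Final: 0.48707


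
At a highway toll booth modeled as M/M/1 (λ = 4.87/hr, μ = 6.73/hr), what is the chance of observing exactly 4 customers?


ρ = 4.87/6.73 = 0.7236
P_n = (1−ρ)·ρ^n = (1 − 0.7236)·0.7236^4 = 0.2764·0.274193 = 0.075780

Final: 0.075780


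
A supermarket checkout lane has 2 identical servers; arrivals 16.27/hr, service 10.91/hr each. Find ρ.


ρ = λ/(cμ) = 16.27/(2·10.91) = 16.27/21.82 = 0.7456

Final: 0.7456


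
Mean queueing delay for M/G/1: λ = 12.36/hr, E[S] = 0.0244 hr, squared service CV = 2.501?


ρ = λ·E[S] = 12.36·0.0244 = 0.3016
E[S²] = E[S]²(1+C_s²) = 0.0244²·(1+2.501) = 0.002084
Wq = λ·E[S²]/(2(1−ρ)) = 12.36·0.002084/(2·0.6984) = 0.01844 hr

Final: 0.01844 hr


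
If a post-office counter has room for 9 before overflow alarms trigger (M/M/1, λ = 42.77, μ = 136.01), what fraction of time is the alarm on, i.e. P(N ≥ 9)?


ρ = 42.77/136.01 = 0.3145
P(N ≥ n) = ρ^n = 0.3145^9 = 0.00003007

Final: 0.00003007


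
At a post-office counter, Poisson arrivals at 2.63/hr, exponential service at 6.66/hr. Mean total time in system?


W = 1/(μ−λ) = 1/(6.66 − 2.63) = 1/4.03 = 0.2481 hr

Final: 0.2481 hr


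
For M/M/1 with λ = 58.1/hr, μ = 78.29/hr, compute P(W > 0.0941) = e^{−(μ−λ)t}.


W ~ Exponential(μ−λ) for M/M/1.
μ − λ = 78.29 − 58.1 = 20.1900
P(W > t) = e^{−(μ−λ)t} = e^{−1.8999} = 0.149587

Final: 0.149587


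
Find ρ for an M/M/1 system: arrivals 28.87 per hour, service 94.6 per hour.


ρ = λ/μ = 28.87/94.6 = 0.3052

Final: 0.3052


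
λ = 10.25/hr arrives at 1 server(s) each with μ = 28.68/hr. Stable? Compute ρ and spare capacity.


Total capacity cμ = 1·28.68 = 28.68/hr
ρ = λ/(cμ) = 10.25/28.68 = 0.3574
Stable ⇔ ρ < 1: YES
Spare capacity = cμ − λ = 28.68 − 10.25 = 18.43/hr

Final: ρ = 0.3574; stable; margin = 18.43/hr


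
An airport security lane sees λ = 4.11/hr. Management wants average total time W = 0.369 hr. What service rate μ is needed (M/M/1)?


W = 1/(μ−λ) ⇒ μ − λ = 1/W = 1/0.369 = 2.7100
μ = λ + 1/W = 4.11 + 2.7100 = 6.8200 per hr

Final: 6.8200 /hr


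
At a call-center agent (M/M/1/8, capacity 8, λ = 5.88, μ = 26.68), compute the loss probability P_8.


ρ = λ/μ = 5.88/26.68 = 0.2204
P_K = (1−ρ)ρ^K/(1−ρ^(K+1)) = (0.7796·0.000005566)/(1 − 0.000001227)
= 0.000004339/0.999999 = 0.000004339

Final: 0.000004339


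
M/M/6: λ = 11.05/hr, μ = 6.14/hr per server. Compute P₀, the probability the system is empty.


a = λ/μ = 11.05/6.14 = 1.7997; ρ = a/c = 0.2999
Σ_{k=0}^{5} a^k/k! (terms k=0..5) = 1.00000 + 1.79967 + 1.61941 + 0.97147 + 0.43708 + 0.15732 = 5.98497
Tail: a^6/(6!(1−ρ)) = 33.97531/(720·0.7001) = 0.06741
P₀ = 1/(5.98497 + 0.06741) = 1/6.05237 = 0.165224

Final: 0.165224


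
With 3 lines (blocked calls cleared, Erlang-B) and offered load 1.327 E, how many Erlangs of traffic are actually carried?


B(3,1.327) = 0.108276 (Erlang-B)
Carried load = a(1 − B) = 1.327·(1 − 0.108276) = 1.327·0.891724 = 1.1833 E

Final: 1.1833 Erlangs


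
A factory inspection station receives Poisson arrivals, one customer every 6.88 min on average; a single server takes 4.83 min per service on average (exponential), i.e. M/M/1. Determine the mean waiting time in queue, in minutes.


λ = 60/6.88 = 8.7209 /hr
μ = 60/4.83 = 12.4224 /hr
ρ = λ/μ = 8.7209/12.4224 = 0.7020
Wq = ρ/(μ−λ) = 0.7020/(12.4224−8.7209) = 0.18967 hr
In minutes: 0.18967·60 = 11.380 min

Final: 11.380 min


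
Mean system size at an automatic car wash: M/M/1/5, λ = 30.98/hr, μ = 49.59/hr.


ρ = 30.98/49.59 = 0.6247
L = ρ[1 − (K+1)ρ^K + Kρ^(K+1)] / [(1−ρ)(1−ρ^(K+1))]
Numerator: 0.6247·(1 − 6·0.095156 + 5·0.059446) = 0.453733
Denominator: (0.3753)·(0.940554) = 0.352968
L = 0.453733/0.352968 = 1.2855

Final: 1.2855


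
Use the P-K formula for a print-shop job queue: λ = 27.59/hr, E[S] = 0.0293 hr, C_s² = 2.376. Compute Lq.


ρ = λ·E[S] = 27.59·0.0293 = 0.8084
Lq = ρ²(1+C_s²)/(2(1−ρ)) = 0.6535·(1+2.376)/(2·0.1916)
= 0.6535·3.3760/0.3832 = 5.75687

Final: 5.75687


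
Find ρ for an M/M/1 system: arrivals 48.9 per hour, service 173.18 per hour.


ρ = λ/μ = 48.9/173.18 = 0.2824

Final: 0.2824


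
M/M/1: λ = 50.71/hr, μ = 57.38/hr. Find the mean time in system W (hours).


W = 1/(μ−λ) = 1/(57.38 − 50.71) = 1/6.67 = 0.1499 hr

Final: 0.1499 hr


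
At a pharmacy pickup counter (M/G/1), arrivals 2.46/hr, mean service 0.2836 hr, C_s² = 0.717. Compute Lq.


ρ = λ·E[S] = 2.46·0.2836 = 0.6977
Lq = ρ²(1+C_s²)/(2(1−ρ)) = 0.4867·(1+0.717)/(2·0.3023)
= 0.4867·1.7170/0.6047 = 1.38204

Final: 1.38204


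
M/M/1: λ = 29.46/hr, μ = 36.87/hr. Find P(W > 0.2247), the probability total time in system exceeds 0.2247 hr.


W ~ Exponential(μ−λ) for M/M/1.
μ − λ = 36.87 − 29.46 = 7.4100
P(W > t) = e^{−(μ−λ)t} = e^{−1.6650} = 0.189186

Final: 0.189186


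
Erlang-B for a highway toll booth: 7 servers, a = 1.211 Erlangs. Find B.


B(c,a) = (a^c/c!) / Σ_{k=0}^{c} a^k/k!
a^7/7! = 0.0007578
Σ terms (k=0..7): 1.00000 + 1.21100 + 0.73326 + 0.29599 + 0.08961 + 0.02170 + 0.004381 + 0.0007578 = 3.356708
B = 0.0007578/3.356708 = 0.0002258

Final: 0.0002258


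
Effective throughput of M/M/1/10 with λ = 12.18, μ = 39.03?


ρ = 0.3121; P_K = (1−ρ)ρ^10/(1−ρ^11) = 0.000006026
λ_eff = λ(1 − P_K) = 12.18·(1 − 0.000006026) = 12.18·0.999994 = 12.1799 /hr

Final: 12.1799 /hr


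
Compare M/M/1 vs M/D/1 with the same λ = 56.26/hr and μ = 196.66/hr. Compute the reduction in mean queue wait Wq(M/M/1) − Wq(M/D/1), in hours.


ρ = 56.26/196.66 = 0.2861
Wq(M/M/1) = ρ/(μ−λ) = 0.2861/140.40 = 0.002038 hr
Wq(M/D/1) = ρ/(2(μ−λ)) = 0.001019 hr
Savings = 0.002038 − 0.001019 = 0.001019 hr

Final: 0.001019 hr


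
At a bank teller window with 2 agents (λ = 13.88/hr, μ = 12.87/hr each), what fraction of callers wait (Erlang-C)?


a = λ/μ = 1.0785; ρ = a/2 = 0.5392
P₀ = 0.299344 (from M/M/c formula)
C(c,a) = [a^c/(c!(1−ρ))]·P₀ = [1.16311/(2·0.4608)]·0.299344
= 1.26216·0.299344 = 0.377821

Final: 0.377821


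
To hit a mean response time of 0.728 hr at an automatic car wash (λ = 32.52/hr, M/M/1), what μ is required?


W = 1/(μ−λ) ⇒ μ − λ = 1/W = 1/0.728 = 1.3736
μ = λ + 1/W = 32.52 + 1.3736 = 33.8936 per hr

Final: 33.8936 /hr


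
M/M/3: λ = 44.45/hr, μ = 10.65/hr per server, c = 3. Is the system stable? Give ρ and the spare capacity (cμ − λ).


Total capacity cμ = 3·10.65 = 31.95/hr
ρ = λ/(cμ) = 44.45/31.95 = 1.3912
Stable ⇔ ρ < 1: NO
Spare capacity = cμ − λ = 31.95 − 44.45 = -12.50/hr

Final: ρ = 1.3912; unstable; margin = -12.50/hr


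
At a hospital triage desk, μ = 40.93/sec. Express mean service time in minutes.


Mean service time = 1/μ = 1/40.93 second = 0.02443 second
In minutes: 0.02443 × 0.0166667 = 0.0004072 min

Final: 0.0004072 min


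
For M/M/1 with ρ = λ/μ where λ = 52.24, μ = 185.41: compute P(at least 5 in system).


ρ = 52.24/185.41 = 0.2818
P(N ≥ n) = ρ^n = 0.2818^5 = 0.001776

Final: 0.001776


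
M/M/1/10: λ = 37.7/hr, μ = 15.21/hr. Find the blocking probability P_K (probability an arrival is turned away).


ρ = λ/μ = 37.7/15.21 = 2.4786
P_K = (1−ρ)ρ^K/(1−ρ^(K+1)) = (-1.4786·8752.283194)/(1 − 21693.693388)
= -12941.410194/-21692.693388 = 0.596579

Final: 0.596579


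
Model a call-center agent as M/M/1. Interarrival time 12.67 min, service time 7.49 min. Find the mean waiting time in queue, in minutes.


λ = 60/12.67 = 4.7356 /hr
μ = 60/7.49 = 8.0107 /hr
ρ = λ/μ = 4.7356/8.0107 = 0.5912
Wq = ρ/(μ−λ) = 0.5912/(8.0107−4.7356) = 0.18050 hr
In minutes: 0.18050·60 = 10.830 min

Final: 10.830 min


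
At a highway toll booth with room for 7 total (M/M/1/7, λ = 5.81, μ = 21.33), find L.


ρ = 5.81/21.33 = 0.2724
L = ρ[1 − (K+1)ρ^K + Kρ^(K+1)] / [(1−ρ)(1−ρ^(K+1))]
Numerator: 0.2724·(1 − 8·0.0001112 + 7·0.00003030) = 0.272202
Denominator: (0.7276)·(0.999970) = 0.727592
L = 0.272202/0.727592 = 0.3741

Final: 0.3741


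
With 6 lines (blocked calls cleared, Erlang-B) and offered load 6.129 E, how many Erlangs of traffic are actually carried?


B(6,6.129) = 0.273917 (Erlang-B)
Carried load = a(1 − B) = 6.129·(1 − 0.273917) = 6.129·0.726083 = 4.4502 E

Final: 4.4502 Erlangs


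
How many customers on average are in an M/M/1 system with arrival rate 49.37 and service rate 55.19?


ρ = λ/μ = 49.37/55.19 = 0.8945
L = ρ/(1−ρ) = 0.8945/(1 − 0.8945) = 0.8945/0.1055 = 8.4828

Final: 8.4828


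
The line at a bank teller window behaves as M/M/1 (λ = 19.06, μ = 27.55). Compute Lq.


ρ = 19.06/27.55 = 0.6918
Lq = ρ²/(1−ρ) = 0.4786/0.3082 = 1.5532

Final: 1.5532


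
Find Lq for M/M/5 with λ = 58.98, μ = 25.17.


a = λ/μ = 2.3433; ρ = a/5 = 0.4687
P₀ = 0.094363
Lq = P₀·a^c·ρ / (c!·(1−ρ)²) = 0.094363·70.64928·0.4687/(120·0.28233)
= 0.09222

Final: 0.09222


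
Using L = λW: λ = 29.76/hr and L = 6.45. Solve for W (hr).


W = L/λ = 6.45/29.76 = 0.2167 hr

Final: 0.2167 hr


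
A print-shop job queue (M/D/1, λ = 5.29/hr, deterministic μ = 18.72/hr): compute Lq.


ρ = 5.29/18.72 = 0.2826
M/D/1: Lq = ρ²/(2(1−ρ)) = 0.07985/(2·0.7174) = 0.05565

Final: 0.05565


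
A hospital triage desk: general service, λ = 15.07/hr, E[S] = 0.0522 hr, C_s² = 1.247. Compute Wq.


ρ = λ·E[S] = 15.07·0.0522 = 0.7867
E[S²] = E[S]²(1+C_s²) = 0.0522²·(1+1.247) = 0.006123
Wq = λ·E[S²]/(2(1−ρ)) = 15.07·0.006123/(2·0.2133) = 0.21624 hr

Final: 0.21624 hr


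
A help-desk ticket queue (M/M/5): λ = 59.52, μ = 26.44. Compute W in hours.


a = 2.2511; ρ = 0.4502; P₀ = 0.103815
Lq = P₀·a^c·ρ/(c!(1−ρ)²) = 0.07450
Wq = Lq/λ = 0.07450/59.52 = 0.001252 hr
W = Wq + 1/μ = 0.001252 + 0.03782 = 0.03907 hr

Final: 0.03907 hr


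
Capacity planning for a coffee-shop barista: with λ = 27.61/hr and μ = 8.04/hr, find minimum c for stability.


Stability requires cμ > λ ⇔ c > λ/μ.
λ/μ = 27.61/8.04 = 3.4341
Minimum integer c = ⌊3.4341⌋ + 1 = 4
Check: 4·8.04 = 32.16 > 27.61, while 3·8.04 = 24.12 ≤ 27.61

Final: 4 servers


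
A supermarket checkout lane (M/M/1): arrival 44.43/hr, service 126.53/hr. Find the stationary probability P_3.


ρ = 44.43/126.53 = 0.3511
P_n = (1−ρ)·ρ^n = (1 − 0.3511)·0.3511^3 = 0.6489·0.043296 = 0.028093

Final: 0.028093


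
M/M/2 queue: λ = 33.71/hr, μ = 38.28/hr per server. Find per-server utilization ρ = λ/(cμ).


ρ = λ/(cμ) = 33.71/(2·38.28) = 33.71/76.56 = 0.4403

Final: 0.4403


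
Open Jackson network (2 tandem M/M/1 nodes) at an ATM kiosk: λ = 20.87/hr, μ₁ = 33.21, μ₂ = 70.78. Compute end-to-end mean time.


Each node sees arrival rate λ = 20.87/hr (tandem ⇒ throughput preserved).
W₁ = 1/(μ₁−λ) = 1/(33.21−20.87) = 0.08104 hr
W₂ = 1/(μ₂−λ) = 1/(70.78−20.87) = 0.02004 hr
W_total = W₁ + W₂ = 0.08104 + 0.02004 = 0.10107 hr

Final: 0.10107 hr


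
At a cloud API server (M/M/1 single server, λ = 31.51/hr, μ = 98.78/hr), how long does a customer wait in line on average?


ρ = 31.51/98.78 = 0.3190
Wq = ρ/(μ−λ) = 0.3190/(98.78 − 31.51) = 0.3190/67.27 = 0.004742 hr

Final: 0.004742 hr


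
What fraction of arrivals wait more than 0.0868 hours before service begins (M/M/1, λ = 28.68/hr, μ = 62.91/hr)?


ρ = 28.68/62.91 = 0.4559
P(Wq > t) = ρ·e^{−(μ−λ)t} = 0.4559·e^{−2.9712}
= 0.4559·0.051244 = 0.023361

Final: 0.023361


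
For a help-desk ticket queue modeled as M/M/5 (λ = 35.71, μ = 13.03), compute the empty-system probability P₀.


a = λ/μ = 35.71/13.03 = 2.7406; ρ = a/c = 0.5481
Σ_{k=0}^{4} a^k/k! (terms k=0..4) = 1.00000 + 2.74060 + 3.75544 + 3.43072 + 2.35056 = 13.27731
Tail: a^5/(5!(1−ρ)) = 154.60629/(120·0.4519) = 2.85117
P₀ = 1/(13.27731 + 2.85117) = 1/16.12848 = 0.062002

Final: 0.062002


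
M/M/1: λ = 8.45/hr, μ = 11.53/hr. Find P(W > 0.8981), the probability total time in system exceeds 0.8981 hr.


W ~ Exponential(μ−λ) for M/M/1.
μ − λ = 11.53 − 8.45 = 3.0800
P(W > t) = e^{−(μ−λ)t} = e^{−2.7661} = 0.062904

Final: 0.062904


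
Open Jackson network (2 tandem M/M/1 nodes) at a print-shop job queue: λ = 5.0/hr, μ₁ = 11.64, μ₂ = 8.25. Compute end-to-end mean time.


Each node sees arrival rate λ = 5.0/hr (tandem ⇒ throughput preserved).
W₁ = 1/(μ₁−λ) = 1/(11.64−5.0) = 0.15060 hr
W₂ = 1/(μ₂−λ) = 1/(8.25−5.0) = 0.30769 hr
W_total = W₁ + W₂ = 0.15060 + 0.30769 = 0.45829 hr

Final: 0.45829 hr


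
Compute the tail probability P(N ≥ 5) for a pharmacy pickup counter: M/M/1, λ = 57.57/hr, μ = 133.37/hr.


ρ = 57.57/133.37 = 0.4317
P(N ≥ n) = ρ^n = 0.4317^5 = 0.014986

Final: 0.014986


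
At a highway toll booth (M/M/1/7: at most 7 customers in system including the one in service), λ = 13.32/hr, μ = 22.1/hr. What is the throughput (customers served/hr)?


ρ = 0.6027; P_K = (1−ρ)ρ^7/(1−ρ^8) = 0.011682
λ_eff = λ(1 − P_K) = 13.32·(1 − 0.011682) = 13.32·0.988318 = 13.1644 /hr

Final: 13.1644 /hr


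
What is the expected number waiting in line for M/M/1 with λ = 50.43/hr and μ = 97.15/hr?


ρ = 50.43/97.15 = 0.5191
Lq = ρ²/(1−ρ) = 0.2695/0.4809 = 0.5603

Final: 0.5603


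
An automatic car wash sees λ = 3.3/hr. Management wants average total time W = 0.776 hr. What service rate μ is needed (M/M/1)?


W = 1/(μ−λ) ⇒ μ − λ = 1/W = 1/0.776 = 1.2887
μ = λ + 1/W = 3.3 + 1.2887 = 4.5887 per hr

Final: 4.5887 /hr


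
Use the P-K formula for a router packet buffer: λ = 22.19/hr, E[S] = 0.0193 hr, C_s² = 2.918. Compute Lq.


ρ = λ·E[S] = 22.19·0.0193 = 0.4283
Lq = ρ²(1+C_s²)/(2(1−ρ)) = 0.1834·(1+2.918)/(2·0.5717)
= 0.1834·3.9180/1.1435 = 0.62845

Final: 0.62845


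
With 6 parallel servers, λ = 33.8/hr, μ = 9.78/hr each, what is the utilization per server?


ρ = λ/(cμ) = 33.8/(6·9.78) = 33.8/58.68 = 0.5760

Final: 0.5760


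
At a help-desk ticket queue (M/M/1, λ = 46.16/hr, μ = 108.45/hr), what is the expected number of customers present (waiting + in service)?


ρ = λ/μ = 46.16/108.45 = 0.4256
L = ρ/(1−ρ) = 0.4256/(1 − 0.4256) = 0.4256/0.5744 = 0.7410

Final: 0.7410


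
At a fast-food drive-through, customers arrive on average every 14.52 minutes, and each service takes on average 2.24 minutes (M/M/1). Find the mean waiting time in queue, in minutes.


λ = 60/14.52 = 4.1322 /hr
μ = 60/2.24 = 26.7857 /hr
ρ = λ/μ = 4.1322/26.7857 = 0.1543
Wq = ρ/(μ−λ) = 0.1543/(26.7857−4.1322) = 0.006810 hr
In minutes: 0.006810·60 = 0.4086 min

Final: 0.4086 min


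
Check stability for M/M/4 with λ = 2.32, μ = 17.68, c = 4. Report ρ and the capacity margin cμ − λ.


Total capacity cμ = 4·17.68 = 70.72/hr
ρ = λ/(cμ) = 2.32/70.72 = 0.03281
Stable ⇔ ρ < 1: YES
Spare capacity = cμ − λ = 70.72 − 2.32 = 68.40/hr

Final: ρ = 0.03281; stable; margin = 68.40/hr


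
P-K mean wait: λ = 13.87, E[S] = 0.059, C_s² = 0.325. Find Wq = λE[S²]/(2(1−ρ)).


ρ = λ·E[S] = 13.87·0.059 = 0.8183
E[S²] = E[S]²(1+C_s²) = 0.059²·(1+0.325) = 0.004612
Wq = λ·E[S²]/(2(1−ρ)) = 13.87·0.004612/(2·0.1817) = 0.17607 hr

Final: 0.17607 hr


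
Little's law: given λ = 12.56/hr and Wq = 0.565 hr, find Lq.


Lq = λWq = 12.56·0.565 = 7.0964

Final: 7.0964


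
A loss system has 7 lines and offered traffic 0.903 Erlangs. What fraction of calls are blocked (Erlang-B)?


B(c,a) = (a^c/c!) / Σ_{k=0}^{c} a^k/k!
a^7/7! = 0.00009714
Σ terms (k=0..7): 1.00000 + 0.90300 + 0.40770 + 0.12272 + 0.02770 + 0.005003 + 0.0007530 + 0.00009714 = 2.466981
B = 0.00009714/2.466981 = 0.00003937

Final: 0.00003937


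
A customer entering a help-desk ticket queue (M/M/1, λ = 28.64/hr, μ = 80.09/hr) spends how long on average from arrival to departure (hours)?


W = 1/(μ−λ) = 1/(80.09 − 28.64) = 1/51.45 = 0.01944 hr

Final: 0.01944 hr


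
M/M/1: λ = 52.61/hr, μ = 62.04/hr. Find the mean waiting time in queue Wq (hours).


ρ = 52.61/62.04 = 0.8480
Wq = ρ/(μ−λ) = 0.8480/(62.04 − 52.61) = 0.8480/9.43 = 0.08993 hr

Final: 0.08993 hr


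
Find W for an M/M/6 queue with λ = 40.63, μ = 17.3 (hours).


a = 2.3486; ρ = 0.3914; P₀ = 0.095135
Lq = P₀·a^c·ρ/(c!(1−ρ)²) = 0.02343
Wq = Lq/λ = 0.02343/40.63 = 0.0005767 hr
W = Wq + 1/μ = 0.0005767 + 0.05780 = 0.05838 hr

Final: 0.05838 hr


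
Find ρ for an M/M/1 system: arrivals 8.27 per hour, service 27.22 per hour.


ρ = λ/μ = 8.27/27.22 = 0.3038

Final: 0.3038


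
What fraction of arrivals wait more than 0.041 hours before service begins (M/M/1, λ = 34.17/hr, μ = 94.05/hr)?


ρ = 34.17/94.05 = 0.3633
P(Wq > t) = ρ·e^{−(μ−λ)t} = 0.3633·e^{−2.4551}
= 0.3633·0.085856 = 0.031193

Final: 0.031193


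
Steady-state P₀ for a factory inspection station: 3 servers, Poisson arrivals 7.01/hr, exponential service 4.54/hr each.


a = λ/μ = 7.01/4.54 = 1.5441; ρ = a/c = 0.5147
Σ_{k=0}^{2} a^k/k! (terms k=0..2) = 1.00000 + 1.54405 + 1.19205 = 3.73610
Tail: a^3/(3!(1−ρ)) = 3.68118/(6·0.4853) = 1.26419
P₀ = 1/(3.73610 + 1.26419) = 1/5.00029 = 0.199988

Final: 0.199988


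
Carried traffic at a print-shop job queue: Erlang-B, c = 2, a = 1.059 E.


B(2,1.059) = 0.214044 (Erlang-B)
Carried load = a(1 − B) = 1.059·(1 − 0.214044) = 1.059·0.785956 = 0.8323 E

Final: 0.8323 Erlangs


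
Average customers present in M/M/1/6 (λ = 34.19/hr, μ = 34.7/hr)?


ρ = 34.19/34.7 = 0.9853
L = ρ[1 − (K+1)ρ^K + Kρ^(K+1)] / [(1−ρ)(1−ρ^(K+1))]
Numerator: 0.9853·(1 − 7·0.914993 + 6·0.901545) = 0.004255
Denominator: (0.01470)·(0.098455) = 0.001447
L = 0.004255/0.001447 = 2.9408

Final: 2.9408


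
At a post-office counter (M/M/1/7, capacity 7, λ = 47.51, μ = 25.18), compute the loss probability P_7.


ρ = λ/μ = 47.51/25.18 = 1.8868
P_K = (1−ρ)ρ^K/(1−ρ^(K+1)) = (-0.8868·85.134410)/(1 − 160.632877)
= -75.498466/-159.632877 = 0.472951

Final: 0.472951


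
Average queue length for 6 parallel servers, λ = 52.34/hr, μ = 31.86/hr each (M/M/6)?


a = λ/μ = 1.6428; ρ = a/6 = 0.2738
P₀ = 0.193350
Lq = P₀·a^c·ρ / (c!·(1−ρ)²) = 0.193350·19.65747·0.2738/(720·0.52736)
= 0.002741

Final: 0.002741


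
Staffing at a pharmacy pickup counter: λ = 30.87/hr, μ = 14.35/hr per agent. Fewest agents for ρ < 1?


Stability requires cμ > λ ⇔ c > λ/μ.
λ/μ = 30.87/14.35 = 2.1512
Minimum integer c = ⌊2.1512⌋ + 1 = 3
Check: 3·14.35 = 43.05 > 30.87, while 2·14.35 = 28.70 ≤ 30.87

Final: 3 servers


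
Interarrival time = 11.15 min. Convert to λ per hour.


λ = 1/(interarrival time) in consistent units.
1 hour = 60 min, so λ = 60/11.15 = 5.3812 per hour

Final: 5.3812 /hr


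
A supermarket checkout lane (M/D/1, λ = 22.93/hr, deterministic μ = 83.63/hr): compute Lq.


ρ = 22.93/83.63 = 0.2742
M/D/1: Lq = ρ²/(2(1−ρ)) = 0.07518/(2·0.7258) = 0.05179

Final: 0.05179


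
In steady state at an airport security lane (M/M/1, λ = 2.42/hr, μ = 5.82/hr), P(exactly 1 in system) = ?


ρ = 2.42/5.82 = 0.4158
P_n = (1−ρ)·ρ^n = (1 − 0.4158)·0.4158^1 = 0.5842·0.415808 = 0.242912

Final: 0.242912


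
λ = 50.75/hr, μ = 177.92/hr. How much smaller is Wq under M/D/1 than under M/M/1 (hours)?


ρ = 50.75/177.92 = 0.2852
Wq(M/M/1) = ρ/(μ−λ) = 0.2852/127.17 = 0.002243 hr
Wq(M/D/1) = ρ/(2(μ−λ)) = 0.001121 hr
Savings = 0.002243 − 0.001121 = 0.001121 hr

Final: 0.001121 hr


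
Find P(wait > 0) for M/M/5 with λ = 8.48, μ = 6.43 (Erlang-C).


a = λ/μ = 1.3188; ρ = a/5 = 0.2638
P₀ = 0.267240 (from M/M/c formula)
C(c,a) = [a^c/(c!(1−ρ))]·P₀ = [3.98955/(120·0.7362)]·0.267240
= 0.04516·0.267240 = 0.012068

Final: 0.012068


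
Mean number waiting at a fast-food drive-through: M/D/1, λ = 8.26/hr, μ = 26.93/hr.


ρ = 8.26/26.93 = 0.3067
M/D/1: Lq = ρ²/(2(1−ρ)) = 0.09408/(2·0.6933) = 0.06785

Final: 0.06785


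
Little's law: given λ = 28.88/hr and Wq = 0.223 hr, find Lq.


Lq = λWq = 28.88·0.223 = 6.4402

Final: 6.4402


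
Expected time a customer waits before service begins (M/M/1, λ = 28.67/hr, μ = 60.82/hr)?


ρ = 28.67/60.82 = 0.4714
Wq = ρ/(μ−λ) = 0.4714/(60.82 − 28.67) = 0.4714/32.15 = 0.01466 hr

Final: 0.01466 hr


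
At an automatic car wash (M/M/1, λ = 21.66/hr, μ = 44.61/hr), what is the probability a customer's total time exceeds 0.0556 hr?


W ~ Exponential(μ−λ) for M/M/1.
μ − λ = 44.61 − 21.66 = 22.9500
P(W > t) = e^{−(μ−λ)t} = e^{−1.2760} = 0.279146

Final: 0.279146


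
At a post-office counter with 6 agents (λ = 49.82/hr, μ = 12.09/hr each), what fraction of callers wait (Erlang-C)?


a = λ/μ = 4.1208; ρ = a/6 = 0.6868
P₀ = 0.014514 (from M/M/c formula)
C(c,a) = [a^c/(c!(1−ρ))]·P₀ = [4896.26070/(720·0.3132)]·0.014514
= 21.71207·0.014514 = 0.315118

Final: 0.315118


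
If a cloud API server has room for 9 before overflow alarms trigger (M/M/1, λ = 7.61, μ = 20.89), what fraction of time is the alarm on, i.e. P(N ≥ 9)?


ρ = 7.61/20.89 = 0.3643
P(N ≥ n) = ρ^n = 0.3643^9 = 0.0001130

Final: 0.0001130


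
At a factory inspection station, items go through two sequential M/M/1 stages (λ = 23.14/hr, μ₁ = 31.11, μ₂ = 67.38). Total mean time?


Each node sees arrival rate λ = 23.14/hr (tandem ⇒ throughput preserved).
W₁ = 1/(μ₁−λ) = 1/(31.11−23.14) = 0.12547 hr
W₂ = 1/(μ₂−λ) = 1/(67.38−23.14) = 0.02260 hr
W_total = W₁ + W₂ = 0.12547 + 0.02260 = 0.14807 hr

Final: 0.14807 hr


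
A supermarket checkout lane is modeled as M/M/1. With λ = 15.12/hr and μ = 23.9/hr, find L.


ρ = λ/μ = 15.12/23.9 = 0.6326
L = ρ/(1−ρ) = 0.6326/(1 − 0.6326) = 0.6326/0.3674 = 1.7221

Final: 1.7221


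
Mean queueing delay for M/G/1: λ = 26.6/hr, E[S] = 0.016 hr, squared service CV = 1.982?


ρ = λ·E[S] = 26.6·0.016 = 0.4256
E[S²] = E[S]²(1+C_s²) = 0.016²·(1+1.982) = 0.0007634
Wq = λ·E[S²]/(2(1−ρ)) = 26.6·0.0007634/(2·0.5744) = 0.01768 hr

Final: 0.01768 hr


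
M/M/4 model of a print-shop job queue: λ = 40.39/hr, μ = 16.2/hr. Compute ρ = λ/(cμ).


ρ = λ/(cμ) = 40.39/(4·16.2) = 40.39/64.80 = 0.6233

Final: 0.6233


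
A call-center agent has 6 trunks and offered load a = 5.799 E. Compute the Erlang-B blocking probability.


B(c,a) = (a^c/c!) / Σ_{k=0}^{c} a^k/k!
a^6/6! = 52.818511
Σ terms (k=0..6): 1.00000 + 5.79900 + 16.81420 + 32.50185 + 47.11956 + 54.64926 + 52.81851 = 210.702379
B = 52.818511/210.702379 = 0.250678

Final: 0.250678


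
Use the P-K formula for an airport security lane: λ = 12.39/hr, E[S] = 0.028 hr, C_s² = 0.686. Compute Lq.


ρ = λ·E[S] = 12.39·0.028 = 0.3469
Lq = ρ²(1+C_s²)/(2(1−ρ)) = 0.1204·(1+0.686)/(2·0.6531)
= 0.1204·1.6860/1.3062 = 0.15535

Final: 0.15535


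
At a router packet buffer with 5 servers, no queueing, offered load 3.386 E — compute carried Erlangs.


B(5,3.386) = 0.143901 (Erlang-B)
Carried load = a(1 − B) = 3.386·(1 − 0.143901) = 3.386·0.856099 = 2.8988 E

Final: 2.8988 Erlangs


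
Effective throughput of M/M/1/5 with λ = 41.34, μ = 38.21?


ρ = 1.0819; P_K = (1−ρ)ρ^5/(1−ρ^6) = 0.201101
λ_eff = λ(1 − P_K) = 41.34·(1 − 0.201101) = 41.34·0.798899 = 33.0265 /hr

Final: 33.0265 /hr


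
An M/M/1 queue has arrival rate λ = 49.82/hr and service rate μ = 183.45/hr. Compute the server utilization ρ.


ρ = λ/μ = 49.82/183.45 = 0.2716

Final: 0.2716


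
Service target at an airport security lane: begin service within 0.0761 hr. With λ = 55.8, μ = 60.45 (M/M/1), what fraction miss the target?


ρ = 55.8/60.45 = 0.9231
P(Wq > t) = ρ·e^{−(μ−λ)t} = 0.9231·e^{−0.3539}
= 0.9231·0.701970 = 0.647972

Final: 0.647972


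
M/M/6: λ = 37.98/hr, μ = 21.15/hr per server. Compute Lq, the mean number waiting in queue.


a = λ/μ = 1.7957; ρ = a/6 = 0.2993
P₀ = 0.165877
Lq = P₀·a^c·ρ / (c!·(1−ρ)²) = 0.165877·33.53262·0.2993/(720·0.49099)
= 0.004709

Final: 0.004709


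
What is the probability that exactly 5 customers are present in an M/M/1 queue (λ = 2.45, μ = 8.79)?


ρ = 2.45/8.79 = 0.2787
P_n = (1−ρ)·ρ^n = (1 − 0.2787)·0.2787^5 = 0.7213·0.001682 = 0.001213

Final: 0.001213


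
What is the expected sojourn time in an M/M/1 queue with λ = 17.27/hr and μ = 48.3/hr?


W = 1/(μ−λ) = 1/(48.3 − 17.27) = 1/31.03 = 0.03223 hr

Final: 0.03223 hr


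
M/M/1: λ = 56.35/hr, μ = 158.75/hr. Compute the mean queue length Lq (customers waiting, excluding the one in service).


ρ = 56.35/158.75 = 0.3550
Lq = ρ²/(1−ρ) = 0.1260/0.6450 = 0.1953

Final: 0.1953


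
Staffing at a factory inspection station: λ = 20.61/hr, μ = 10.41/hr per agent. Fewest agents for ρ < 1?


Stability requires cμ > λ ⇔ c > λ/μ.
λ/μ = 20.61/10.41 = 1.9798
Minimum integer c = ⌊1.9798⌋ + 1 = 2
Check: 2·10.41 = 20.82 > 20.61, while 1·10.41 = 10.41 ≤ 20.61

Final: 2 servers


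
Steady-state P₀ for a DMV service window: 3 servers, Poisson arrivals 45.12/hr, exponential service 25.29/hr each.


a = λ/μ = 45.12/25.29 = 1.7841; ρ = a/c = 0.5947
Σ_{k=0}^{2} a^k/k! (terms k=0..2) = 1.00000 + 1.78410 + 1.59151 = 4.37562
Tail: a^3/(3!(1−ρ)) = 5.67886/(6·0.4053) = 2.33526
P₀ = 1/(4.37562 + 2.33526) = 1/6.71087 = 0.149012

Final: 0.149012


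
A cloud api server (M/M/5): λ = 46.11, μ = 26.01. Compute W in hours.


a = 1.7728; ρ = 0.3546; P₀ = 0.169196
Lq = P₀·a^c·ρ/(c!(1−ρ)²) = 0.02101
Wq = Lq/λ = 0.02101/46.11 = 0.0004557 hr
W = Wq + 1/μ = 0.0004557 + 0.03845 = 0.03890 hr

Final: 0.03890 hr


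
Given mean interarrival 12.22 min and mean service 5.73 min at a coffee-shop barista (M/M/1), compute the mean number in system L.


λ = 60/12.22 = 4.9100 /hr
μ = 60/5.73 = 10.4712 /hr
ρ = λ/μ = 4.9100/10.4712 = 0.4689
L = ρ/(1−ρ) = 0.4689/0.5311 = 0.8829

Final: 0.8829


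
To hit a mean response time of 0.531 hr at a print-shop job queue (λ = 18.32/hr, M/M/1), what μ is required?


W = 1/(μ−λ) ⇒ μ − λ = 1/W = 1/0.531 = 1.8832
μ = λ + 1/W = 18.32 + 1.8832 = 20.2032 per hr

Final: 20.2032 /hr


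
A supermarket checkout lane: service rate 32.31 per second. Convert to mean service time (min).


Mean service time = 1/μ = 1/32.31 second = 0.03095 second
In minutes: 0.03095 × 0.0166667 = 0.0005158 min

Final: 0.0005158 min


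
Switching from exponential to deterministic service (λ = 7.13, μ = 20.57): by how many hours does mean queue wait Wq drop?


ρ = 7.13/20.57 = 0.3466
Wq(M/M/1) = ρ/(μ−λ) = 0.3466/13.44 = 0.02579 hr
Wq(M/D/1) = ρ/(2(μ−λ)) = 0.01290 hr
Savings = 0.02579 − 0.01290 = 0.01290 hr

Final: 0.01290 hr


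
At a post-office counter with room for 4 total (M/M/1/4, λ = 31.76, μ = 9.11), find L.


ρ = 31.76/9.11 = 3.4863
L = ρ[1 − (K+1)ρ^K + Kρ^(K+1)] / [(1−ρ)(1−ρ^(K+1))]
Numerator: 3.4863·(1 − 5·147.723118 + 4·515.003978) = 4610.256223
Denominator: (-2.4863)·(-514.003978) = 1277.957202
L = 4610.256223/1277.957202 = 3.6075

Final: 3.6075


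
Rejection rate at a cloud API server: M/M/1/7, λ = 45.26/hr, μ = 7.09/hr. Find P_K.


ρ = λ/μ = 45.26/7.09 = 6.3836
P_K = (1−ρ)ρ^K/(1−ρ^(K+1)) = (-5.3836·431994.483569)/(1 − 2757696.802024)
= -2325702.318455/-2757695.802024 = 0.843350

Final: 0.843350


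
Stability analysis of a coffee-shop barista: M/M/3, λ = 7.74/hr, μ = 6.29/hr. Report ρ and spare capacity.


Total capacity cμ = 3·6.29 = 18.87/hr
ρ = λ/(cμ) = 7.74/18.87 = 0.4102
Stable ⇔ ρ < 1: YES
Spare capacity = cμ − λ = 18.87 − 7.74 = 11.13/hr

Final: ρ = 0.4102; stable; margin = 11.13/hr


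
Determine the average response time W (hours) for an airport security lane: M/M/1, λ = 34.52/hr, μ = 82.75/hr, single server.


W = 1/(μ−λ) = 1/(82.75 − 34.52) = 1/48.23 = 0.02073 hr

Final: 0.02073 hr


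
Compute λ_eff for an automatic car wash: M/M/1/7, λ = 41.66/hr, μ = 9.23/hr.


ρ = 4.5135; P_K = (1−ρ)ρ^7/(1−ρ^8) = 0.778449
λ_eff = λ(1 − P_K) = 41.66·(1 − 0.778449) = 41.66·0.221551 = 9.2298 /hr

Final: 9.2298 /hr


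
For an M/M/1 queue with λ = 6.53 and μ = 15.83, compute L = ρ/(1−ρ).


ρ = λ/μ = 6.53/15.83 = 0.4125
L = ρ/(1−ρ) = 0.4125/(1 − 0.4125) = 0.4125/0.5875 = 0.7022

Final: 0.7022


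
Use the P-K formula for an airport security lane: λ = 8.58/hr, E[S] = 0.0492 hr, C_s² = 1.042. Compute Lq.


ρ = λ·E[S] = 8.58·0.0492 = 0.4221
Lq = ρ²(1+C_s²)/(2(1−ρ)) = 0.1782·(1+1.042)/(2·0.5779)
= 0.1782·2.0420/1.1557 = 0.31485

Final: 0.31485


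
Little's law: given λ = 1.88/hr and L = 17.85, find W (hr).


W = L/λ = 17.85/1.88 = 9.4947 hr

Final: 9.4947 hr


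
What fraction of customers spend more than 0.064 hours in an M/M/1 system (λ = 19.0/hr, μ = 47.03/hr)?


W ~ Exponential(μ−λ) for M/M/1.
μ − λ = 47.03 − 19.0 = 28.0300
P(W > t) = e^{−(μ−λ)t} = e^{−1.7939} = 0.166307

Final: 0.166307


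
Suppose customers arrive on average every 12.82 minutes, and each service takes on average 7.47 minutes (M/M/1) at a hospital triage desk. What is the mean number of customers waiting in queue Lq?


λ = 60/12.82 = 4.6802 /hr
μ = 60/7.47 = 8.0321 /hr
ρ = λ/μ = 4.6802/8.0321 = 0.5827
Lq = ρ²/(1−ρ) = 0.3395/0.4173 = 0.8136

Final: 0.8136


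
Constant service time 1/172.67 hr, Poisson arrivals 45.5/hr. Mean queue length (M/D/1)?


ρ = 45.5/172.67 = 0.2635
M/D/1: Lq = ρ²/(2(1−ρ)) = 0.06944/(2·0.7365) = 0.04714

Final: 0.04714


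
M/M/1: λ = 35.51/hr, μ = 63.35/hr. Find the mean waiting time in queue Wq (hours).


ρ = 35.51/63.35 = 0.5605
Wq = ρ/(μ−λ) = 0.5605/(63.35 − 35.51) = 0.5605/27.84 = 0.02013 hr

Final: 0.02013 hr


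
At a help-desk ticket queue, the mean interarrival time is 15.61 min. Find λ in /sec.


λ = 1/(interarrival time) in consistent units.
1 second = 0.0166667 min, so λ = 0.0166667/15.61 = 0.001068 per second

Final: 0.001068 /sec


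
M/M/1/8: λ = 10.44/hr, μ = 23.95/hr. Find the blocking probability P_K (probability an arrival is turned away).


ρ = λ/μ = 10.44/23.95 = 0.4359
P_K = (1−ρ)ρ^K/(1−ρ^(K+1)) = (0.5641·0.001304)/(1 − 0.0005683)
= 0.0007354/0.999432 = 0.0007358

Final: 0.0007358


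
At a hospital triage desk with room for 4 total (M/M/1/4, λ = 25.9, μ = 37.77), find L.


ρ = 25.9/37.77 = 0.6857
L = ρ[1 − (K+1)ρ^K + Kρ^(K+1)] / [(1−ρ)(1−ρ^(K+1))]
Numerator: 0.6857·(1 − 5·0.221111 + 4·0.151623) = 0.343505
Denominator: (0.3143)·(0.848377) = 0.266620
L = 0.343505/0.266620 = 1.2884

Final: 1.2884


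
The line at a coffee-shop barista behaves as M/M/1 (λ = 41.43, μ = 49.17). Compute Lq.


ρ = 41.43/49.17 = 0.8426
Lq = ρ²/(1−ρ) = 0.7100/0.1574 = 4.5101

Final: 4.5101


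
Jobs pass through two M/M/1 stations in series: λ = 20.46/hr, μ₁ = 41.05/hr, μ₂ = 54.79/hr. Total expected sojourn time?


Each node sees arrival rate λ = 20.46/hr (tandem ⇒ throughput preserved).
W₁ = 1/(μ₁−λ) = 1/(41.05−20.46) = 0.04857 hr
W₂ = 1/(μ₂−λ) = 1/(54.79−20.46) = 0.02913 hr
W_total = W₁ + W₂ = 0.04857 + 0.02913 = 0.07770 hr

Final: 0.07770 hr


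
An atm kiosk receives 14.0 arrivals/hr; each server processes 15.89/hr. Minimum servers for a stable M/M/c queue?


Stability requires cμ > λ ⇔ c > λ/μ.
λ/μ = 14.0/15.89 = 0.8811
Minimum integer c = ⌊0.8811⌋ + 1 = 1
Check: 1·15.89 = 15.89 > 14.0, while 0·15.89 = 0.00 ≤ 14.0

Final: 1 servers


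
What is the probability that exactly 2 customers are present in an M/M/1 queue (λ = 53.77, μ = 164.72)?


ρ = 53.77/164.72 = 0.3264
P_n = (1−ρ)·ρ^n = (1 − 0.3264)·0.3264^2 = 0.6736·0.106558 = 0.071774

Final: 0.071774


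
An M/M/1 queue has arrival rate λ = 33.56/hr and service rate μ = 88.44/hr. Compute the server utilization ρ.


ρ = λ/μ = 33.56/88.44 = 0.3795

Final: 0.3795


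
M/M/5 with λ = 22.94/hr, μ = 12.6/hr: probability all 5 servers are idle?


a = λ/μ = 22.94/12.6 = 1.8206; ρ = a/c = 0.3641
Σ_{k=0}^{4} a^k/k! (terms k=0..4) = 1.00000 + 1.82063 + 1.65736 + 1.00581 + 0.45780 = 5.94161
Tail: a^5/(5!(1−ρ)) = 20.00388/(120·0.6359) = 0.26216
P₀ = 1/(5.94161 + 0.26216) = 1/6.20377 = 0.161192

Final: 0.161192


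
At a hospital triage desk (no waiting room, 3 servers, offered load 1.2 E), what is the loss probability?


B(c,a) = (a^c/c!) / Σ_{k=0}^{c} a^k/k!
a^3/3! = 0.288000
Σ terms (k=0..3): 1.00000 + 1.20000 + 0.72000 + 0.28800 = 3.208000
B = 0.288000/3.208000 = 0.089776

Final: 0.089776


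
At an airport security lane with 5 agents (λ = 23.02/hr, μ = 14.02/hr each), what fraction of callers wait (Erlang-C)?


a = λ/μ = 1.6419; ρ = a/5 = 0.3284
P₀ = 0.193102 (from M/M/c formula)
C(c,a) = [a^c/(c!(1−ρ))]·P₀ = [11.93401/(120·0.6716)]·0.193102
= 0.14808·0.193102 = 0.028594

Final: 0.028594


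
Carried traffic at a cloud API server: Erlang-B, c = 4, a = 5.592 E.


B(4,5.592) = 0.442312 (Erlang-B)
Carried load = a(1 − B) = 5.592·(1 − 0.442312) = 5.592·0.557688 = 3.1186 E

Final: 3.1186 Erlangs


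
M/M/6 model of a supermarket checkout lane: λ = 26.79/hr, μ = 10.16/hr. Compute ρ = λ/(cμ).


ρ = λ/(cμ) = 26.79/(6·10.16) = 26.79/60.96 = 0.4395

Final: 0.4395


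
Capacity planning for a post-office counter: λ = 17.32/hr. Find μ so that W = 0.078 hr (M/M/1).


W = 1/(μ−λ) ⇒ μ − λ = 1/W = 1/0.078 = 12.8205
μ = λ + 1/W = 17.32 + 12.8205 = 30.1405 per hr

Final: 30.1405 /hr


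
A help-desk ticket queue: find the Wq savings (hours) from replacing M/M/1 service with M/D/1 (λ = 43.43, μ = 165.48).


ρ = 43.43/165.48 = 0.2624
Wq(M/M/1) = ρ/(μ−λ) = 0.2624/122.05 = 0.002150 hr
Wq(M/D/1) = ρ/(2(μ−λ)) = 0.001075 hr
Savings = 0.002150 − 0.001075 = 0.001075 hr

Final: 0.001075 hr


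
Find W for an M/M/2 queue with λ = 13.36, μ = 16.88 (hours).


a = 0.7915; ρ = 0.3957; P₀ = 0.432937
Lq = P₀·a^c·ρ/(c!(1−ρ)²) = 0.14696
Wq = Lq/λ = 0.14696/13.36 = 0.01100 hr
W = Wq + 1/μ = 0.01100 + 0.05924 = 0.07024 hr

Final: 0.07024 hr


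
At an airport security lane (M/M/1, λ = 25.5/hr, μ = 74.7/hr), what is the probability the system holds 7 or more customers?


ρ = 25.5/74.7 = 0.3414
P(N ≥ n) = ρ^n = 0.3414^7 = 0.0005402

Final: 0.0005402


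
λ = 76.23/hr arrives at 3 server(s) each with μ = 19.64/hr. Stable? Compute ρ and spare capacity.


Total capacity cμ = 3·19.64 = 58.92/hr
ρ = λ/(cμ) = 76.23/58.92 = 1.2938
Stable ⇔ ρ < 1: NO
Spare capacity = cμ − λ = 58.92 − 76.23 = -17.31/hr

Final: ρ = 1.2938; unstable; margin = -17.31/hr


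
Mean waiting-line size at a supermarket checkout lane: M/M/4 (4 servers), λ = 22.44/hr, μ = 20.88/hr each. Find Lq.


a = λ/μ = 1.0747; ρ = a/4 = 0.2687
P₀ = 0.340703
Lq = P₀·a^c·ρ / (c!·(1−ρ)²) = 0.340703·1.33404·0.2687/(24·0.53483)
= 0.009514

Final: 0.009514


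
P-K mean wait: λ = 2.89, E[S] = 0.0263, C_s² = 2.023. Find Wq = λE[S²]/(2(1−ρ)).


ρ = λ·E[S] = 2.89·0.0263 = 0.07601
E[S²] = E[S]²(1+C_s²) = 0.0263²·(1+2.023) = 0.002091
Wq = λ·E[S²]/(2(1−ρ)) = 2.89·0.002091/(2·0.9240) = 0.003270 hr

Final: 0.003270 hr


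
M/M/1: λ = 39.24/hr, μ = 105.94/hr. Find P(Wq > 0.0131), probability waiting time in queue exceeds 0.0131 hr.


ρ = 39.24/105.94 = 0.3704
P(Wq > t) = ρ·e^{−(μ−λ)t} = 0.3704·e^{−0.8738}
= 0.3704·0.417375 = 0.154595

Final: 0.154595


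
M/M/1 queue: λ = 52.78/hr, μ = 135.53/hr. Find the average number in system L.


ρ = λ/μ = 52.78/135.53 = 0.3894
L = ρ/(1−ρ) = 0.3894/(1 − 0.3894) = 0.3894/0.6106 = 0.6378

Final: 0.6378


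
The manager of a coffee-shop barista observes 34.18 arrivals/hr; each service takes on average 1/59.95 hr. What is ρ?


ρ = λ/μ = 34.18/59.95 = 0.5701

Final: 0.5701


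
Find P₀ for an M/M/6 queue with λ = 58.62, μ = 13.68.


a = λ/μ = 58.62/13.68 = 4.2851; ρ = a/c = 0.7142
Σ_{k=0}^{5} a^k/k! (terms k=0..5) = 1.00000 + 4.28509 + 9.18099 + 13.11378 + 14.04842 + 12.03975 = 53.66803
Tail: a^6/(6!(1−ρ)) = 6190.96431/(720·0.2858) = 30.08397
P₀ = 1/(53.66803 + 30.08397) = 1/83.75200 = 0.011940

Final: 0.011940


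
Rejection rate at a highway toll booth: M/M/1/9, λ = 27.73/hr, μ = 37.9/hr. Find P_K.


ρ = λ/μ = 27.73/37.9 = 0.7317
P_K = (1−ρ)ρ^K/(1−ρ^(K+1)) = (0.2683·0.060089)/(1 − 0.043965)
= 0.016124/0.956035 = 0.016866

Final: 0.016866
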